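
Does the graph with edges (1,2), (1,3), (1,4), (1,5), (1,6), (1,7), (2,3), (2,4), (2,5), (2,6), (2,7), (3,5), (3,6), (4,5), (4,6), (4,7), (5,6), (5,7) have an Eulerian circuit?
No (2 vertices have odd degree: {4, 6}; Eulerian circuit requires 0)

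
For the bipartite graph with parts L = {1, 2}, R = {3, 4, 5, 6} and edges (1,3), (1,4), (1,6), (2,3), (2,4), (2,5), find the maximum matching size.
2 (matching: (1,6), (2,5); upper bound min(|L|,|R|) = min(2,4) = 2)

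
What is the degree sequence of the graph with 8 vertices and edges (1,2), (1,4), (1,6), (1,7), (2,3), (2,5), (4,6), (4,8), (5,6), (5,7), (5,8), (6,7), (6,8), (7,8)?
[5, 4, 4, 4, 4, 3, 3, 1] (degrees: deg(1)=4, deg(2)=3, deg(3)=1, deg(4)=3, deg(5)=4, deg(6)=5, deg(7)=4, deg(8)=4)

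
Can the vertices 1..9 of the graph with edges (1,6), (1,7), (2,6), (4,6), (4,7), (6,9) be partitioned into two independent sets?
Yes. Partition: {1, 2, 3, 4, 5, 8, 9}, {6, 7}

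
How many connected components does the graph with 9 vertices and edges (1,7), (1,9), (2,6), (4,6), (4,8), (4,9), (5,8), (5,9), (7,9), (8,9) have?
2 (components: {1, 2, 4, 5, 6, 7, 8, 9}, {3})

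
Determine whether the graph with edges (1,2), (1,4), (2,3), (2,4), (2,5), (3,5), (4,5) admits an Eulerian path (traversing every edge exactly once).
Yes (the graph is connected and exactly 2 vertices have odd degree: {4, 5}; any Eulerian path must start and end at those)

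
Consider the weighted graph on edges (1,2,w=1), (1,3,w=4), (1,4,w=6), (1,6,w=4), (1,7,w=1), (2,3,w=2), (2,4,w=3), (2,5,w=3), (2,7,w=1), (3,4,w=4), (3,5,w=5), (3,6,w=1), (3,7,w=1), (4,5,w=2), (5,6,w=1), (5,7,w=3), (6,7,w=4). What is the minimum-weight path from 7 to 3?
1 (path: 7 -> 3; weights 1 = 1)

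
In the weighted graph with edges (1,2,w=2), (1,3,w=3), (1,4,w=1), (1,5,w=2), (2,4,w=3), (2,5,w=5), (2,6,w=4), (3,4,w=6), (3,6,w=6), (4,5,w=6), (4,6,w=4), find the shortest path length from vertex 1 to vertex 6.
5 (path: 1 -> 4 -> 6; weights 1 + 4 = 5)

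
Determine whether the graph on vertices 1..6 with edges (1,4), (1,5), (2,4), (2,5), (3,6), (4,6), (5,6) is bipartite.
Yes. Partition: {1, 2, 6}, {3, 4, 5}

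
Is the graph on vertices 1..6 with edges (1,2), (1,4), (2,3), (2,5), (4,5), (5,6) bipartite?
Yes. Partition: {1, 3, 5}, {2, 4, 6}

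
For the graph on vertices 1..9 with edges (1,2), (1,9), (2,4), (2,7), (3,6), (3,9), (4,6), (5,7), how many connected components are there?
2 (components: {1, 2, 3, 4, 5, 6, 7, 9}, {8})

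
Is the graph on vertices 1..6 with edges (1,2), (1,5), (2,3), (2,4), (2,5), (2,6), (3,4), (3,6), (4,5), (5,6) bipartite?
No (odd cycle of length 3: 2 -> 1 -> 5 -> 2)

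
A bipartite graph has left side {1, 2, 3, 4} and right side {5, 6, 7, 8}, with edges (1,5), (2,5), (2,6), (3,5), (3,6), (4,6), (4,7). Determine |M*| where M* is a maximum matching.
3 (matching: (1,5), (2,6), (4,7); upper bound min(|L|,|R|) = min(4,4) = 4)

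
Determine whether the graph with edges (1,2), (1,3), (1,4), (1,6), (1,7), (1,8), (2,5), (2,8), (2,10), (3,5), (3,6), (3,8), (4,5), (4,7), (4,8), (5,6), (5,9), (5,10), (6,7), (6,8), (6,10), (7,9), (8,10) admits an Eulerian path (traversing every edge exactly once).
Yes — and in fact it has an Eulerian circuit (the graph is connected and all 10 vertices have even degree)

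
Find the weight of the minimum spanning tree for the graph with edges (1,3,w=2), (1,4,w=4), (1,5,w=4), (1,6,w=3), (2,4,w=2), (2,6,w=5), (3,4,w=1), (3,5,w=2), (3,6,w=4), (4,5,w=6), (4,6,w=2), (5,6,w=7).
9 (MST edges: (1,3,w=2), (2,4,w=2), (3,4,w=1), (3,5,w=2), (4,6,w=2); sum of weights 2 + 2 + 1 + 2 + 2 = 9)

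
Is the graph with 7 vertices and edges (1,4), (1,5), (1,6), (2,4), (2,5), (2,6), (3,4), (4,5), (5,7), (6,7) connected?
Yes (BFS from 1 visits [1, 4, 5, 6, 2, 3, 7] — all 7 vertices reached)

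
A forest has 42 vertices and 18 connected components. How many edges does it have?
24 (Each of the 18 component trees on V_i vertices has V_i - 1 edges; summing gives V - C = 42 - 18 = 24)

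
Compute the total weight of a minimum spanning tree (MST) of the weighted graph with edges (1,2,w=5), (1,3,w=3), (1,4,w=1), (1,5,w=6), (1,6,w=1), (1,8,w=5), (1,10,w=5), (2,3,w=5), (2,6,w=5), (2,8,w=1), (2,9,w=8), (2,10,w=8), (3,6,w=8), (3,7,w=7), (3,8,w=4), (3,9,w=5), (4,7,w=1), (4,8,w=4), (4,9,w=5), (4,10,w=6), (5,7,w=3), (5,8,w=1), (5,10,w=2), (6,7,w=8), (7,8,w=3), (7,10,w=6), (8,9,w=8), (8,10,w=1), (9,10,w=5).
17 (MST edges: (1,3,w=3), (1,4,w=1), (1,6,w=1), (2,8,w=1), (3,9,w=5), (4,7,w=1), (5,7,w=3), (5,8,w=1), (8,10,w=1); sum of weights 3 + 1 + 1 + 1 + 5 + 1 + 3 + 1 + 1 = 17)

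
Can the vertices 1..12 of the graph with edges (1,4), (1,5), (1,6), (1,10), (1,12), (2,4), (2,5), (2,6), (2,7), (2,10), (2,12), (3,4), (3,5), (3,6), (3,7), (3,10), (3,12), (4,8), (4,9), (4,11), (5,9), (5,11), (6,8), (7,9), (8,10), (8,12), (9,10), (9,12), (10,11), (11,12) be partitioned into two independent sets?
Yes. Partition: {1, 2, 3, 8, 9, 11}, {4, 5, 6, 7, 10, 12}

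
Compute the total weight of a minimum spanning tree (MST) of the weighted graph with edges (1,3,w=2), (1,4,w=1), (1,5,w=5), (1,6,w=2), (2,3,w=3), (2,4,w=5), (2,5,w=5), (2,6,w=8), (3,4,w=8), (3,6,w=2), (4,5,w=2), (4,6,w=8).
10 (MST edges: (1,3,w=2), (1,4,w=1), (1,6,w=2), (2,3,w=3), (4,5,w=2); sum of weights 2 + 1 + 2 + 3 + 2 = 10)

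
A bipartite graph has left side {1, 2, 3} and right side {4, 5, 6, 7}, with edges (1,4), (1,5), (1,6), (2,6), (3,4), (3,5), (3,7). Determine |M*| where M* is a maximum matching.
3 (matching: (1,5), (2,6), (3,7); upper bound min(|L|,|R|) = min(3,4) = 3)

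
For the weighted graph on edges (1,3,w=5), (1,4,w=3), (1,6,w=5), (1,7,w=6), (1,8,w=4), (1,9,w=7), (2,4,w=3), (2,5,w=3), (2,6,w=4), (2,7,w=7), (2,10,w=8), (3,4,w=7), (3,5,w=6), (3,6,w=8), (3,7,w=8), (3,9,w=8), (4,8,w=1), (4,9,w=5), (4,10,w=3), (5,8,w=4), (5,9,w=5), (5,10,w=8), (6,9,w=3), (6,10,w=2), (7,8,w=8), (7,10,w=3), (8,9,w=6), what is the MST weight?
26 (MST edges: (1,3,w=5), (1,4,w=3), (2,4,w=3), (2,5,w=3), (4,8,w=1), (4,10,w=3), (6,9,w=3), (6,10,w=2), (7,10,w=3); sum of weights 5 + 3 + 3 + 3 + 1 + 3 + 3 + 2 + 3 = 26)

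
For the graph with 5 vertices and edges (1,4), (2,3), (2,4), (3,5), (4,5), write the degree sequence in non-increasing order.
[3, 2, 2, 2, 1] (degrees: deg(1)=1, deg(2)=2, deg(3)=2, deg(4)=3, deg(5)=2)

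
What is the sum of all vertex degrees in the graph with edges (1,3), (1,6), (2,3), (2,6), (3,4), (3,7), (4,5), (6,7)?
16 (handshake: sum of degrees = 2|E| = 2 x 8 = 16)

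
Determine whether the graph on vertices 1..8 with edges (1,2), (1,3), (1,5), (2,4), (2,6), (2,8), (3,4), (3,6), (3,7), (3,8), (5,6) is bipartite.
Yes. Partition: {1, 4, 6, 7, 8}, {2, 3, 5}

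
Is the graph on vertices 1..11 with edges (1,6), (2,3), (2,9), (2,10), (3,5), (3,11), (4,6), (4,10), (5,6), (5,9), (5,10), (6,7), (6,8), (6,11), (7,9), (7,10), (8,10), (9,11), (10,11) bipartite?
Yes. Partition: {1, 2, 4, 5, 7, 8, 11}, {3, 6, 9, 10}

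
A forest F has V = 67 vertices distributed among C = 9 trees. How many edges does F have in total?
58 (Each of the 9 component trees on V_i vertices has V_i - 1 edges; summing gives V - C = 67 - 9 = 58)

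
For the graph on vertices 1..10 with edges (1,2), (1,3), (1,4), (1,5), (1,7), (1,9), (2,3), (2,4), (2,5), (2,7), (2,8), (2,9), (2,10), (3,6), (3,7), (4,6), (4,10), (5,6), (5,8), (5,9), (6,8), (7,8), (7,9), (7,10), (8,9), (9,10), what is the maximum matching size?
5 (matching: (1,3), (2,10), (4,6), (5,9), (7,8); upper bound floor(n/2) = floor(10/2) = 5)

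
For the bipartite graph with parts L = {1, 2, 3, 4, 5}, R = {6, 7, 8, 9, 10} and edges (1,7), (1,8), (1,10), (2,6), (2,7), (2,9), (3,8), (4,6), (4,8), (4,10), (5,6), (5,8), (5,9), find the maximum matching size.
5 (matching: (1,10), (2,7), (3,8), (4,6), (5,9); upper bound min(|L|,|R|) = min(5,5) = 5)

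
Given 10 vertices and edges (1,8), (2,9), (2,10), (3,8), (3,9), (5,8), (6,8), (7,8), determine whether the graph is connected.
No, it has 2 components: {1, 2, 3, 5, 6, 7, 8, 9, 10}, {4}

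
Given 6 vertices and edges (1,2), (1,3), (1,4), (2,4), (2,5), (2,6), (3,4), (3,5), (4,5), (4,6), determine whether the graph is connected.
Yes (BFS from 1 visits [1, 2, 3, 4, 5, 6] — all 6 vertices reached)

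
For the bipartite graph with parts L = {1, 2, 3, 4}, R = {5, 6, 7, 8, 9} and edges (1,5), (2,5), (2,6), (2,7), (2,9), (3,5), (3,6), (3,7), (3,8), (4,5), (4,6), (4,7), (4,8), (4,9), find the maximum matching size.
4 (matching: (1,5), (2,9), (3,8), (4,7); upper bound min(|L|,|R|) = min(4,5) = 4)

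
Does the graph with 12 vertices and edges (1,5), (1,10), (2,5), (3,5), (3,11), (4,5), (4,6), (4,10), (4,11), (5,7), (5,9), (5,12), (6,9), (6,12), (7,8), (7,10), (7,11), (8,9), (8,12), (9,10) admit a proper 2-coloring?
Yes. Partition: {1, 2, 3, 4, 7, 9, 12}, {5, 6, 8, 10, 11}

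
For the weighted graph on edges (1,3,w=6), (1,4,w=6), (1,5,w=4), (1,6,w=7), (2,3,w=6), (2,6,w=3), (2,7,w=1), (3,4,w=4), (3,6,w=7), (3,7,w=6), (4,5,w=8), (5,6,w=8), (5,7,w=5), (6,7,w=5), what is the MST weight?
23 (MST edges: (1,3,w=6), (1,5,w=4), (2,6,w=3), (2,7,w=1), (3,4,w=4), (5,7,w=5); sum of weights 6 + 4 + 3 + 1 + 4 + 5 = 23)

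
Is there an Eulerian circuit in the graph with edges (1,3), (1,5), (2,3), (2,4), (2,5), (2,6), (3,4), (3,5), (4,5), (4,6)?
Yes (the graph is connected and all 6 vertices have even degree)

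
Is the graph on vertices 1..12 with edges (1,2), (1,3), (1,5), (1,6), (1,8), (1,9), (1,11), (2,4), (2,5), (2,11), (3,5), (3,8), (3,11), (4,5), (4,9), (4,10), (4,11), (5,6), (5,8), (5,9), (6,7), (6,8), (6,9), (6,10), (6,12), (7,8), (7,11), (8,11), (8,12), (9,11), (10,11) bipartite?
No (odd cycle of length 3: 2 -> 1 -> 11 -> 2)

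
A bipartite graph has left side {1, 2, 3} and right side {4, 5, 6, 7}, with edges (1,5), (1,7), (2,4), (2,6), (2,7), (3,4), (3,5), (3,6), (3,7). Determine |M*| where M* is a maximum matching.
3 (matching: (1,7), (2,6), (3,5); upper bound min(|L|,|R|) = min(3,4) = 3)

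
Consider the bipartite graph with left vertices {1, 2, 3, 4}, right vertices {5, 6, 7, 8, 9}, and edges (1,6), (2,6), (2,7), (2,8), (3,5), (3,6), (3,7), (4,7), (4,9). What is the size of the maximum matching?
4 (matching: (1,6), (2,8), (3,7), (4,9); upper bound min(|L|,|R|) = min(4,5) = 4)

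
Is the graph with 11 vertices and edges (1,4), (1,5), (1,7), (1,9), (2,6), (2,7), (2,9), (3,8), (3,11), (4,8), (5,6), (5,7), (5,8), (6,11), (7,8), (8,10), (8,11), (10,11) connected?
Yes (BFS from 1 visits [1, 4, 5, 7, 9, 8, 6, 2, 3, 10, 11] — all 11 vertices reached)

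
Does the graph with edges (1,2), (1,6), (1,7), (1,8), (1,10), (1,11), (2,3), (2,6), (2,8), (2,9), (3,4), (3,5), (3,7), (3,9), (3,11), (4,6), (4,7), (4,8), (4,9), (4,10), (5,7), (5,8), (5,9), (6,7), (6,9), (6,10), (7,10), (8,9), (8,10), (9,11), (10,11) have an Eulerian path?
Yes (the graph is connected and exactly 2 vertices have odd degree: {2, 9}; any Eulerian path must start and end at those)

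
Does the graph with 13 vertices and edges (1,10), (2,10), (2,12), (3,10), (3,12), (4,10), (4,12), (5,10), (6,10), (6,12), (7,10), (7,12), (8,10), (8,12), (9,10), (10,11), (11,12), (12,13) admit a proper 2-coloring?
Yes. Partition: {1, 2, 3, 4, 5, 6, 7, 8, 9, 11, 13}, {10, 12}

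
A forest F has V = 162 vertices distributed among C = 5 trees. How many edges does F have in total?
157 (Each of the 5 component trees on V_i vertices has V_i - 1 edges; summing gives V - C = 162 - 5 = 157)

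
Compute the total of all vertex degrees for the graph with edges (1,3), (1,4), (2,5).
6 (handshake: sum of degrees = 2|E| = 2 x 3 = 6)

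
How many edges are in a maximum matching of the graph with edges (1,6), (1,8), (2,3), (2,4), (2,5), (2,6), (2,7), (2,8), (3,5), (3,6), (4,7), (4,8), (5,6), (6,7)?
4 (matching: (1,8), (2,5), (3,6), (4,7); upper bound floor(n/2) = floor(8/2) = 4)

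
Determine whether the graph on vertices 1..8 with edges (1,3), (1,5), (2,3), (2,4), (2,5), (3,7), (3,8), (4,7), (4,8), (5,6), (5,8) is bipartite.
Yes. Partition: {1, 2, 6, 7, 8}, {3, 4, 5}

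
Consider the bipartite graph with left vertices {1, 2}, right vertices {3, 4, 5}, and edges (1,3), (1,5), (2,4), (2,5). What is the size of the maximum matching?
2 (matching: (1,5), (2,4); upper bound min(|L|,|R|) = min(2,3) = 2)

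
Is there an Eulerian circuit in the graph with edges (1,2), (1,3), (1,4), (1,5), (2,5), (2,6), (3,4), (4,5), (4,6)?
No (2 vertices have odd degree: {2, 5}; Eulerian circuit requires 0)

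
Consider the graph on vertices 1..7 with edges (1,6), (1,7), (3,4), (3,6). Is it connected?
No, it has 3 components: {1, 3, 4, 6, 7}, {2}, {5}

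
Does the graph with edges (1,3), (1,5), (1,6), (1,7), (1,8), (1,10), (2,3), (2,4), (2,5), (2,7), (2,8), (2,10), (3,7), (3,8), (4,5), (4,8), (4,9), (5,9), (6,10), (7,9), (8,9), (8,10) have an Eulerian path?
Yes — and in fact it has an Eulerian circuit (the graph is connected and all 10 vertices have even degree)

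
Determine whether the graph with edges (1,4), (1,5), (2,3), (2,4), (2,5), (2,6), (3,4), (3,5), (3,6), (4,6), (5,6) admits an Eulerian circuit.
Yes (the graph is connected and all 6 vertices have even degree)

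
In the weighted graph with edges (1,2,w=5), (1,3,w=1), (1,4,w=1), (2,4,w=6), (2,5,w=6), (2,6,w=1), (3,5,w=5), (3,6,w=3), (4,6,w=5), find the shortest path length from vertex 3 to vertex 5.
5 (path: 3 -> 5; weights 5 = 5)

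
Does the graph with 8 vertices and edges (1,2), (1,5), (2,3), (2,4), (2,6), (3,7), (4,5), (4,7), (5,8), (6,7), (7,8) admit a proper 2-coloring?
Yes. Partition: {1, 3, 4, 6, 8}, {2, 5, 7}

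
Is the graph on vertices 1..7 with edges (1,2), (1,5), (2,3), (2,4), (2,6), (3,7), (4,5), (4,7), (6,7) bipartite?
Yes. Partition: {1, 3, 4, 6}, {2, 5, 7}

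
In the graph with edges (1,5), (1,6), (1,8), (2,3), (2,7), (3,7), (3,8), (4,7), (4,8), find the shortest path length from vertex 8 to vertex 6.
2 (path: 8 -> 1 -> 6, 2 edges)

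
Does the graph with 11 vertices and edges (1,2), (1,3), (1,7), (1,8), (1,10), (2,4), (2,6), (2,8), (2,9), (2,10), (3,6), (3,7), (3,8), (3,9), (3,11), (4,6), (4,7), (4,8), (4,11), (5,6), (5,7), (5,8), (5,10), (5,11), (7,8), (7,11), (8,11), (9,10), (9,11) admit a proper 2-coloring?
No (odd cycle of length 3: 7 -> 1 -> 3 -> 7)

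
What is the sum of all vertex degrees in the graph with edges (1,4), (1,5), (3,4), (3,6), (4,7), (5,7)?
12 (handshake: sum of degrees = 2|E| = 2 x 6 = 12)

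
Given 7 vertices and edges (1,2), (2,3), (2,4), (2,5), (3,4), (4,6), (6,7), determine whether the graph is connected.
Yes (BFS from 1 visits [1, 2, 3, 4, 5, 6, 7] — all 7 vertices reached)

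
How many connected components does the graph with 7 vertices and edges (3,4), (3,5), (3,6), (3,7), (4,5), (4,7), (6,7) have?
3 (components: {1}, {2}, {3, 4, 5, 6, 7})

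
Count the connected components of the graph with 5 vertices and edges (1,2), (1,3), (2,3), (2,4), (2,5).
1 (components: {1, 2, 3, 4, 5})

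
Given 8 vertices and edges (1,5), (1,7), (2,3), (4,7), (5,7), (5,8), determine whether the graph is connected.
No, it has 3 components: {1, 4, 5, 7, 8}, {2, 3}, {6}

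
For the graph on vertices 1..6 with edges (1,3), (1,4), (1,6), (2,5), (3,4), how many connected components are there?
2 (components: {1, 3, 4, 6}, {2, 5})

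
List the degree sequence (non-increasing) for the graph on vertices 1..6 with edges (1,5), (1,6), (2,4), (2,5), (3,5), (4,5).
[4, 2, 2, 2, 1, 1] (degrees: deg(1)=2, deg(2)=2, deg(3)=1, deg(4)=2, deg(5)=4, deg(6)=1)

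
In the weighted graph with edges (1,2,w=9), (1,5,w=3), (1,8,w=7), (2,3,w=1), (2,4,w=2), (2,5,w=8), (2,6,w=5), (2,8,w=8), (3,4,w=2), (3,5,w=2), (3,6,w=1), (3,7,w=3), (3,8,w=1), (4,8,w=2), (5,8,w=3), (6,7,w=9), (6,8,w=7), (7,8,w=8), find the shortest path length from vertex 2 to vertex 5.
3 (path: 2 -> 3 -> 5; weights 1 + 2 = 3)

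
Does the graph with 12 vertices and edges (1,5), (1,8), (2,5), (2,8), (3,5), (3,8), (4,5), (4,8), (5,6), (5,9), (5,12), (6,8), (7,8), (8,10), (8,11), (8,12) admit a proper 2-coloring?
Yes. Partition: {1, 2, 3, 4, 6, 7, 9, 10, 11, 12}, {5, 8}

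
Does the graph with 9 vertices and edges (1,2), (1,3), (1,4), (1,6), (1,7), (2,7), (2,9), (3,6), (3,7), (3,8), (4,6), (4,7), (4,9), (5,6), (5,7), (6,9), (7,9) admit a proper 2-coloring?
No (odd cycle of length 3: 3 -> 1 -> 7 -> 3)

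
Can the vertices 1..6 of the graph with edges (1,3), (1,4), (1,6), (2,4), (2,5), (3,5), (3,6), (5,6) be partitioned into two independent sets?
No (odd cycle of length 3: 3 -> 1 -> 6 -> 3)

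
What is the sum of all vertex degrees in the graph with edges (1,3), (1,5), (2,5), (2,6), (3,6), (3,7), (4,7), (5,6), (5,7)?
18 (handshake: sum of degrees = 2|E| = 2 x 9 = 18)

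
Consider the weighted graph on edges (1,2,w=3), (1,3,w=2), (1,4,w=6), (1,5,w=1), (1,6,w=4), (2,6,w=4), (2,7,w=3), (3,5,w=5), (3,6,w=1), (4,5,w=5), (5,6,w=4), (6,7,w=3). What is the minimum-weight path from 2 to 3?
5 (path: 2 -> 6 -> 3; weights 4 + 1 = 5)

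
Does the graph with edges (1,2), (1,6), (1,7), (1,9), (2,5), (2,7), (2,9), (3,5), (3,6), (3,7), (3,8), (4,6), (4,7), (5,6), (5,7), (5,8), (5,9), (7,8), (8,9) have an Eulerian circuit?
Yes (the graph is connected and all 9 vertices have even degree)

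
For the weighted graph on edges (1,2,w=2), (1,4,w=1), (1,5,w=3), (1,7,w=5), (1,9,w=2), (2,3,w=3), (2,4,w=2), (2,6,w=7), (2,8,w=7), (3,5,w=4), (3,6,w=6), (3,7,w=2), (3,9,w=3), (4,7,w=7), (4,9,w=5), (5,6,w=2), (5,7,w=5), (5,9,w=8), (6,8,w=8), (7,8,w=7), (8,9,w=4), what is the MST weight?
19 (MST edges: (1,2,w=2), (1,4,w=1), (1,5,w=3), (1,9,w=2), (2,3,w=3), (3,7,w=2), (5,6,w=2), (8,9,w=4); sum of weights 2 + 1 + 3 + 2 + 3 + 2 + 2 + 4 = 19)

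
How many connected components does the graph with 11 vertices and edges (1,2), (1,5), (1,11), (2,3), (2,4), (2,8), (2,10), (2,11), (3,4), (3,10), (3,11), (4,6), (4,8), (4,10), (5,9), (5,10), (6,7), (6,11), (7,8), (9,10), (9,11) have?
1 (components: {1, 2, 3, 4, 5, 6, 7, 8, 9, 10, 11})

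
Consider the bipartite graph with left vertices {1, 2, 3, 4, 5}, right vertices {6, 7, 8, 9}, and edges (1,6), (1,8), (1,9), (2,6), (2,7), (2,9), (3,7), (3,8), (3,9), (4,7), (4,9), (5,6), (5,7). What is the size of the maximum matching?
4 (matching: (1,9), (2,7), (3,8), (5,6); upper bound min(|L|,|R|) = min(5,4) = 4)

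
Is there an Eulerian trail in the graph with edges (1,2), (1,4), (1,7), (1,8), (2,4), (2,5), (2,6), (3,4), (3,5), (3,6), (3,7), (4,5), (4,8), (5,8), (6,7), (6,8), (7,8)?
Yes (the graph is connected and exactly 2 vertices have odd degree: {4, 8}; any Eulerian path must start and end at those)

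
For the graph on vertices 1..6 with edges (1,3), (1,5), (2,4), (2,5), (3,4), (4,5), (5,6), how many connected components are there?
1 (components: {1, 2, 3, 4, 5, 6})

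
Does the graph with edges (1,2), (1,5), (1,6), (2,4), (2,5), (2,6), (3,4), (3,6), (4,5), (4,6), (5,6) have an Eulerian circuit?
No (2 vertices have odd degree: {1, 6}; Eulerian circuit requires 0)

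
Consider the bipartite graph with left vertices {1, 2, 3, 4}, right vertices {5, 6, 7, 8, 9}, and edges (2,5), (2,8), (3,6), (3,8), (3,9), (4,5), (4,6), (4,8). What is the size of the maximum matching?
3 (matching: (2,8), (3,9), (4,6); upper bound min(|L|,|R|) = min(4,5) = 4)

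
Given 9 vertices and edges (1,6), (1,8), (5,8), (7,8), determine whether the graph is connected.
No, it has 5 components: {1, 5, 6, 7, 8}, {2}, {3}, {4}, {9}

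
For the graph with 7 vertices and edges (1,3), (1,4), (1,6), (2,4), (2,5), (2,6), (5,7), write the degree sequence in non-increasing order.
[3, 3, 2, 2, 2, 1, 1] (degrees: deg(1)=3, deg(2)=3, deg(3)=1, deg(4)=2, deg(5)=2, deg(6)=2, deg(7)=1)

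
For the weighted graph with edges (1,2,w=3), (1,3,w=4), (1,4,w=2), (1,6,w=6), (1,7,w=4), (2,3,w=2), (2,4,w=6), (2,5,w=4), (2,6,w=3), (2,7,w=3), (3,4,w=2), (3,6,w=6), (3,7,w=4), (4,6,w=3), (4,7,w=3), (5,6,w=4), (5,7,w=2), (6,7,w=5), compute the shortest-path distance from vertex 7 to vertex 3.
4 (path: 7 -> 3; weights 4 = 4)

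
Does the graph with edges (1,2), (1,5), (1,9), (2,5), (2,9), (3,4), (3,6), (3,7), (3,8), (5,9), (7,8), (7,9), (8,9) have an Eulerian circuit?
No (8 vertices have odd degree: {1, 2, 4, 5, 6, 7, 8, 9}; Eulerian circuit requires 0)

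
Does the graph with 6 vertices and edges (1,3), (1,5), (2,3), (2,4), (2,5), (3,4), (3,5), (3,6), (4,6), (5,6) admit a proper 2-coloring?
No (odd cycle of length 3: 5 -> 1 -> 3 -> 5)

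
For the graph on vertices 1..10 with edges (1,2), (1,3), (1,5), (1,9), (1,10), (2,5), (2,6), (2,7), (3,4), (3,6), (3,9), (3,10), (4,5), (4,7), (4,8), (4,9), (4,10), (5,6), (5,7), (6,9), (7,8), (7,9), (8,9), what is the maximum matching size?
5 (matching: (1,3), (2,6), (4,10), (5,7), (8,9); upper bound floor(n/2) = floor(10/2) = 5)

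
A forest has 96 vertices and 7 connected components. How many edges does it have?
89 (Each of the 7 component trees on V_i vertices has V_i - 1 edges; summing gives V - C = 96 - 7 = 89)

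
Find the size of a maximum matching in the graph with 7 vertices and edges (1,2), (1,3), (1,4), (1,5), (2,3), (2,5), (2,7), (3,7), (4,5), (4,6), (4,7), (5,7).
3 (matching: (1,3), (4,6), (5,7); upper bound floor(n/2) = floor(7/2) = 3)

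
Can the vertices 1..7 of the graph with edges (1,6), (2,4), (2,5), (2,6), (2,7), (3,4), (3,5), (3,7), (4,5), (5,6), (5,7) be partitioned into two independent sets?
No (odd cycle of length 3: 2 -> 6 -> 5 -> 2)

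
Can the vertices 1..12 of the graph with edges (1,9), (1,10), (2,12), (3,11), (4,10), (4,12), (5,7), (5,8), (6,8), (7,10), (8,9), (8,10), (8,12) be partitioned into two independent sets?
Yes. Partition: {1, 2, 3, 4, 7, 8}, {5, 6, 9, 10, 11, 12}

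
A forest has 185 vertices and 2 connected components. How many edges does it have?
183 (Each of the 2 component trees on V_i vertices has V_i - 1 edges; summing gives V - C = 185 - 2 = 183)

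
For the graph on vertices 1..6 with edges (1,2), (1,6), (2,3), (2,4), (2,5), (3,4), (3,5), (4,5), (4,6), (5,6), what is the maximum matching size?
3 (matching: (1,2), (3,4), (5,6); upper bound floor(n/2) = floor(6/2) = 3)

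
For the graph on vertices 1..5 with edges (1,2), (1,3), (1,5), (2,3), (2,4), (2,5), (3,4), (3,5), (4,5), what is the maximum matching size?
2 (matching: (2,4), (3,5); upper bound floor(n/2) = floor(5/2) = 2)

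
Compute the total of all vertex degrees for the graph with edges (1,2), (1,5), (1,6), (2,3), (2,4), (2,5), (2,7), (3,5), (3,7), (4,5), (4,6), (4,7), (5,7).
26 (handshake: sum of degrees = 2|E| = 2 x 13 = 26)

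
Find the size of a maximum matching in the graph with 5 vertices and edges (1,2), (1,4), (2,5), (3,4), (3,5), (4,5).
2 (matching: (1,4), (3,5); upper bound floor(n/2) = floor(5/2) = 2)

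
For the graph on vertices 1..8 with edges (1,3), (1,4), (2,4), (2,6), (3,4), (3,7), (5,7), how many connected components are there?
2 (components: {1, 2, 3, 4, 5, 6, 7}, {8})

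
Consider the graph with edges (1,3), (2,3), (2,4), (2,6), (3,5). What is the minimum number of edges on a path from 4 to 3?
2 (path: 4 -> 2 -> 3, 2 edges)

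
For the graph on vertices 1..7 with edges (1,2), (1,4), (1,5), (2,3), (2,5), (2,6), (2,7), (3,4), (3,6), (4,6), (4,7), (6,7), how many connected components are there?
1 (components: {1, 2, 3, 4, 5, 6, 7})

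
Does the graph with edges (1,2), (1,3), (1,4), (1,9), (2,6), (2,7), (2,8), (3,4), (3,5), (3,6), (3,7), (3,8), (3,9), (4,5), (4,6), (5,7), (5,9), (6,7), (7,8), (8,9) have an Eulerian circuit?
No (2 vertices have odd degree: {3, 7}; Eulerian circuit requires 0)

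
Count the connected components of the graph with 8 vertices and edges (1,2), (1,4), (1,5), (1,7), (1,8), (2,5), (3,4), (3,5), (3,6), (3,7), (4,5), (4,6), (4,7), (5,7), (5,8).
1 (components: {1, 2, 3, 4, 5, 6, 7, 8})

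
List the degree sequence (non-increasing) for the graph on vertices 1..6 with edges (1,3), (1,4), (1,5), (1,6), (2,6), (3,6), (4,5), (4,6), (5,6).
[5, 4, 3, 3, 2, 1] (degrees: deg(1)=4, deg(2)=1, deg(3)=2, deg(4)=3, deg(5)=3, deg(6)=5)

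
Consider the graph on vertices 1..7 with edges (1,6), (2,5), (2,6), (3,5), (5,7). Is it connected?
No, it has 2 components: {1, 2, 3, 5, 6, 7}, {4}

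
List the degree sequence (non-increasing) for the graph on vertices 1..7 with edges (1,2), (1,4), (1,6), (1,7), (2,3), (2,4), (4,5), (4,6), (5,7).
[4, 4, 3, 2, 2, 2, 1] (degrees: deg(1)=4, deg(2)=3, deg(3)=1, deg(4)=4, deg(5)=2, deg(6)=2, deg(7)=2)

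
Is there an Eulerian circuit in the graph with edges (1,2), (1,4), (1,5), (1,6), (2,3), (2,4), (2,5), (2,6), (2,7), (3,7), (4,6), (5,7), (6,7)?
No (2 vertices have odd degree: {4, 5}; Eulerian circuit requires 0)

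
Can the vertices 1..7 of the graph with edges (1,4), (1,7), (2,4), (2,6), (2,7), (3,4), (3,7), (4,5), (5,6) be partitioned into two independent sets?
Yes. Partition: {1, 2, 3, 5}, {4, 6, 7}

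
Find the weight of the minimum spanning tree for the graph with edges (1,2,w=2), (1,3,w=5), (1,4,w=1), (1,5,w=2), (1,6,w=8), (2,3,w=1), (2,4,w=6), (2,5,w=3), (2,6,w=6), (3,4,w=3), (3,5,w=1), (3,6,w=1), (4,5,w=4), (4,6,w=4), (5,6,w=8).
6 (MST edges: (1,2,w=2), (1,4,w=1), (2,3,w=1), (3,5,w=1), (3,6,w=1); sum of weights 2 + 1 + 1 + 1 + 1 = 6)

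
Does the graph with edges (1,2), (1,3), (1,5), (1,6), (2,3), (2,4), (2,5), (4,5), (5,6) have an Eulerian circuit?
Yes (the graph is connected and all 6 vertices have even degree)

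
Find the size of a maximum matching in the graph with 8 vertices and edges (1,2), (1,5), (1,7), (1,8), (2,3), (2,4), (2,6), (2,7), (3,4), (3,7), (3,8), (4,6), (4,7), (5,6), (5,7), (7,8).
4 (matching: (1,8), (2,6), (3,4), (5,7); upper bound floor(n/2) = floor(8/2) = 4)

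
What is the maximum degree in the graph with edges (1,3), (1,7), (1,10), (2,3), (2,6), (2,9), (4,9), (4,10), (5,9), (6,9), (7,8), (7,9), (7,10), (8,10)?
5 (attained at vertex 9)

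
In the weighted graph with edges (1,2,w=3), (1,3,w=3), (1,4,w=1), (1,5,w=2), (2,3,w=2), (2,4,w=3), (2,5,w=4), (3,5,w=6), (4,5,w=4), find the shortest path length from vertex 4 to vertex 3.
4 (path: 4 -> 1 -> 3; weights 1 + 3 = 4)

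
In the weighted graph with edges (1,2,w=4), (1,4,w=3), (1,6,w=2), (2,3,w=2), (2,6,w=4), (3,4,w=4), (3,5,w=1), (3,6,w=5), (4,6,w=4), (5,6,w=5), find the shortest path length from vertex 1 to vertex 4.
3 (path: 1 -> 4; weights 3 = 3)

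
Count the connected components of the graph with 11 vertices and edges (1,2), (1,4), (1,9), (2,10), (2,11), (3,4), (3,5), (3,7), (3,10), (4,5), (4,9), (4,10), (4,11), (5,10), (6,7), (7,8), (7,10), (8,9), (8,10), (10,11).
1 (components: {1, 2, 3, 4, 5, 6, 7, 8, 9, 10, 11})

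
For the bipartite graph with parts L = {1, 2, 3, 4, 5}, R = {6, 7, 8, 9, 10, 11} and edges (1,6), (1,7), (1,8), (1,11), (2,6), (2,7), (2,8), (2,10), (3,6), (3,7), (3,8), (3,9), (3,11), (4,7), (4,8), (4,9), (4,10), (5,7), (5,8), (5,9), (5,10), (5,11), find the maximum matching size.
5 (matching: (1,11), (2,10), (3,9), (4,8), (5,7); upper bound min(|L|,|R|) = min(5,6) = 5)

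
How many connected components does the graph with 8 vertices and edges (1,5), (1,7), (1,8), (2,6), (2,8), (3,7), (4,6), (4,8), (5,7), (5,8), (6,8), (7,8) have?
1 (components: {1, 2, 3, 4, 5, 6, 7, 8})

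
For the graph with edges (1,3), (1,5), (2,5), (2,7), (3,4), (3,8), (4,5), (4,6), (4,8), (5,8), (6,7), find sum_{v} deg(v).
22 (handshake: sum of degrees = 2|E| = 2 x 11 = 22)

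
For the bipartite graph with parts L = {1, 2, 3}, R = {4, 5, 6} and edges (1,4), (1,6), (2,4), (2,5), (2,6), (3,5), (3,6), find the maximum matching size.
3 (matching: (1,6), (2,4), (3,5); upper bound min(|L|,|R|) = min(3,3) = 3)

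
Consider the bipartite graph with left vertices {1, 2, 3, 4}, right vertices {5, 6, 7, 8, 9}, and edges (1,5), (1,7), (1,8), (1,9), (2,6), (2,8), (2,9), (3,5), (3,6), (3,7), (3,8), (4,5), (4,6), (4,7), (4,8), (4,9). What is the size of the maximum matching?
4 (matching: (1,9), (2,8), (3,7), (4,6); upper bound min(|L|,|R|) = min(4,5) = 4)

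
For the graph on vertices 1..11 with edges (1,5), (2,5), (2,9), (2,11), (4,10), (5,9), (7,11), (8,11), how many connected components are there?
4 (components: {1, 2, 5, 7, 8, 9, 11}, {3}, {4, 10}, {6})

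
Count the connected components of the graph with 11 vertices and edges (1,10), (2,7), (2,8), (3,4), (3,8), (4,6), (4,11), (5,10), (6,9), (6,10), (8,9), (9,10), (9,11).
1 (components: {1, 2, 3, 4, 5, 6, 7, 8, 9, 10, 11})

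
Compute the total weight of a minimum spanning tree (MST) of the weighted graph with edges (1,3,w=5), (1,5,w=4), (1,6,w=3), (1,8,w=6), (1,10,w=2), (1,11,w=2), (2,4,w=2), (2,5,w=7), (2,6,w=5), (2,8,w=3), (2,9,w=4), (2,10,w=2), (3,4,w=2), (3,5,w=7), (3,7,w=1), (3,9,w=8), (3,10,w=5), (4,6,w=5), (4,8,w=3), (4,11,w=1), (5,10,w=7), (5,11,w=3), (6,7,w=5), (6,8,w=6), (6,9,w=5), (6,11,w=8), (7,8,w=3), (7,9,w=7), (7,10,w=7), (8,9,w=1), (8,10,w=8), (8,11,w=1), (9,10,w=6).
18 (MST edges: (1,6,w=3), (1,10,w=2), (1,11,w=2), (2,4,w=2), (3,4,w=2), (3,7,w=1), (4,11,w=1), (5,11,w=3), (8,9,w=1), (8,11,w=1); sum of weights 3 + 2 + 2 + 2 + 2 + 1 + 1 + 3 + 1 + 1 = 18)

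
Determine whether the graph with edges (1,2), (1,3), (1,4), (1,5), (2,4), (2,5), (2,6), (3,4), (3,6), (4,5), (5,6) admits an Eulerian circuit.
No (2 vertices have odd degree: {3, 6}; Eulerian circuit requires 0)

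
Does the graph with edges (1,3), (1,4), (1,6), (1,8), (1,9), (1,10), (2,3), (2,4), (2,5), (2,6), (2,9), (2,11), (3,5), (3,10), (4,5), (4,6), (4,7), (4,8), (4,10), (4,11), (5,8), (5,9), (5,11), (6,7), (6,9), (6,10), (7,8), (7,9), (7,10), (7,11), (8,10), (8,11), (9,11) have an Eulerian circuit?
Yes (the graph is connected and all 11 vertices have even degree)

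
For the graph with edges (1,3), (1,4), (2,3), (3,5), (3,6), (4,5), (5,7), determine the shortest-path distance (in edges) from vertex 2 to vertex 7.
3 (path: 2 -> 3 -> 5 -> 7, 3 edges)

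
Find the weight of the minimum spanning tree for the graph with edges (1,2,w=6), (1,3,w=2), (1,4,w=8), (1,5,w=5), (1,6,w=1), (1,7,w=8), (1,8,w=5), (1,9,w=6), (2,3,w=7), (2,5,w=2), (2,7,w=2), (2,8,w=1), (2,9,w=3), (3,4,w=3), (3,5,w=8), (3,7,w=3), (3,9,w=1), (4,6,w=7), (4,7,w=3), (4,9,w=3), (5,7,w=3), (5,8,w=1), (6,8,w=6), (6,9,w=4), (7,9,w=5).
14 (MST edges: (1,3,w=2), (1,6,w=1), (2,7,w=2), (2,8,w=1), (2,9,w=3), (3,4,w=3), (3,9,w=1), (5,8,w=1); sum of weights 2 + 1 + 2 + 1 + 3 + 3 + 1 + 1 = 14)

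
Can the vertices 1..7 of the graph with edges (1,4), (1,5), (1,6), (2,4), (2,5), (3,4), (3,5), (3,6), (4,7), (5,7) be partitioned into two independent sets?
Yes. Partition: {1, 2, 3, 7}, {4, 5, 6}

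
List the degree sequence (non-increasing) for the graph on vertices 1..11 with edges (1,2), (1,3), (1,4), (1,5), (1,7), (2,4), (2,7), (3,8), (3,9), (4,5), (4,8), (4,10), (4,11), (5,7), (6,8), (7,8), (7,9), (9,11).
[6, 5, 5, 4, 3, 3, 3, 3, 2, 1, 1] (degrees: deg(1)=5, deg(2)=3, deg(3)=3, deg(4)=6, deg(5)=3, deg(6)=1, deg(7)=5, deg(8)=4, deg(9)=3, deg(10)=1, deg(11)=2)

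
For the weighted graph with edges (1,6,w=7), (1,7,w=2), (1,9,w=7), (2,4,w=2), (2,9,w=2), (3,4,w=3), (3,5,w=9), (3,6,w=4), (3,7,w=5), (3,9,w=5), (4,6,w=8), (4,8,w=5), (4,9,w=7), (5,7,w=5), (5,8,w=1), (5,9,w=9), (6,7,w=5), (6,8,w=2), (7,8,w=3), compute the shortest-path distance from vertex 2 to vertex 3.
5 (path: 2 -> 4 -> 3; weights 2 + 3 = 5)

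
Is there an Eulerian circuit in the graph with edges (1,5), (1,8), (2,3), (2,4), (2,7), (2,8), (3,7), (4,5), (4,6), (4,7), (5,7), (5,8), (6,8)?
Yes (the graph is connected and all 8 vertices have even degree)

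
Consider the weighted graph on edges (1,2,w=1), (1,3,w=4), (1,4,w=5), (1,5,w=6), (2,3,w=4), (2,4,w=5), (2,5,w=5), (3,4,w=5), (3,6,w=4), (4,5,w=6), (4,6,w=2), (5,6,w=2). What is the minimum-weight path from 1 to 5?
6 (path: 1 -> 5; weights 6 = 6)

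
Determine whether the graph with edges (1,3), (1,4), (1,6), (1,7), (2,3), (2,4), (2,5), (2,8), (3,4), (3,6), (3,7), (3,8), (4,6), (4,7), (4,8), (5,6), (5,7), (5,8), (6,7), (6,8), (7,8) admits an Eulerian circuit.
Yes (the graph is connected and all 8 vertices have even degree)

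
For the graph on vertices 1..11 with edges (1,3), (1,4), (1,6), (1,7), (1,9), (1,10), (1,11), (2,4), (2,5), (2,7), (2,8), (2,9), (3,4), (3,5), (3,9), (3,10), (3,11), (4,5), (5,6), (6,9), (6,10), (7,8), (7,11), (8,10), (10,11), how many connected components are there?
1 (components: {1, 2, 3, 4, 5, 6, 7, 8, 9, 10, 11})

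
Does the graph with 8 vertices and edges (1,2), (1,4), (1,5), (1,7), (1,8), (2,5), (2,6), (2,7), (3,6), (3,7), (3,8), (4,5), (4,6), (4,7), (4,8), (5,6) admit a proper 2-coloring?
No (odd cycle of length 3: 7 -> 1 -> 4 -> 7)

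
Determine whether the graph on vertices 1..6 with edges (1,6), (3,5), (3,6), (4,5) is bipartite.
Yes. Partition: {1, 2, 3, 4}, {5, 6}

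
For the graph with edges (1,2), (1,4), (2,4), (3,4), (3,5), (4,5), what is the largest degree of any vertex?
4 (attained at vertex 4)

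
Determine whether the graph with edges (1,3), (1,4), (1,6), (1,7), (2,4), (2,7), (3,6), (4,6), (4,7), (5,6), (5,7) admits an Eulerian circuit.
Yes (the graph is connected and all 7 vertices have even degree)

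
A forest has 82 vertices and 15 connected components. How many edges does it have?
67 (Each of the 15 component trees on V_i vertices has V_i - 1 edges; summing gives V - C = 82 - 15 = 67)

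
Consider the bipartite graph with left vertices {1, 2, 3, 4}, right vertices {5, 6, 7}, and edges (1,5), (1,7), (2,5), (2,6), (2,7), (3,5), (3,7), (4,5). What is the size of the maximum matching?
3 (matching: (1,7), (2,6), (3,5); upper bound min(|L|,|R|) = min(4,3) = 3)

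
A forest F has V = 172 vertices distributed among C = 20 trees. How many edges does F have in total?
152 (Each of the 20 component trees on V_i vertices has V_i - 1 edges; summing gives V - C = 172 - 20 = 152)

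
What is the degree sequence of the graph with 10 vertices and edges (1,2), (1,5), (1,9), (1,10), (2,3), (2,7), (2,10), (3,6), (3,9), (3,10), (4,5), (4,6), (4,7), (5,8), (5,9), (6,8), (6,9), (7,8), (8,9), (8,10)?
[5, 5, 4, 4, 4, 4, 4, 4, 3, 3] (degrees: deg(1)=4, deg(2)=4, deg(3)=4, deg(4)=3, deg(5)=4, deg(6)=4, deg(7)=3, deg(8)=5, deg(9)=5, deg(10)=4)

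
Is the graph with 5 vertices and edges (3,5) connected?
No, it has 4 components: {1}, {2}, {3, 5}, {4}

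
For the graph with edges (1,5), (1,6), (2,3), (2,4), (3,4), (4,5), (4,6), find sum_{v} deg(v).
14 (handshake: sum of degrees = 2|E| = 2 x 7 = 14)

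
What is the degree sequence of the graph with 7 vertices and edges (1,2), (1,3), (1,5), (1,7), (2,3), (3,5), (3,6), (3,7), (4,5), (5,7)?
[5, 4, 4, 3, 2, 1, 1] (degrees: deg(1)=4, deg(2)=2, deg(3)=5, deg(4)=1, deg(5)=4, deg(6)=1, deg(7)=3)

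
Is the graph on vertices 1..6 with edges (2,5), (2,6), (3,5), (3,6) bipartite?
Yes. Partition: {1, 2, 3, 4}, {5, 6}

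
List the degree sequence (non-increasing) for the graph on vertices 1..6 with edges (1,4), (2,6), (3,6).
[2, 1, 1, 1, 1, 0] (degrees: deg(1)=1, deg(2)=1, deg(3)=1, deg(4)=1, deg(5)=0, deg(6)=2)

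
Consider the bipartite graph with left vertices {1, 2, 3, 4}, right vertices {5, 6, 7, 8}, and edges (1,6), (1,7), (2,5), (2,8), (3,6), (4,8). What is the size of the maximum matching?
4 (matching: (1,7), (2,5), (3,6), (4,8); upper bound min(|L|,|R|) = min(4,4) = 4)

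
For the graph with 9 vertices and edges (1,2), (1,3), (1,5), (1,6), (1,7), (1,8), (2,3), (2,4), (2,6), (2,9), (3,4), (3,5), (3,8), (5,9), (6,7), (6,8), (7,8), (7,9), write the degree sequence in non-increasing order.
[6, 5, 5, 4, 4, 4, 3, 3, 2] (degrees: deg(1)=6, deg(2)=5, deg(3)=5, deg(4)=2, deg(5)=3, deg(6)=4, deg(7)=4, deg(8)=4, deg(9)=3)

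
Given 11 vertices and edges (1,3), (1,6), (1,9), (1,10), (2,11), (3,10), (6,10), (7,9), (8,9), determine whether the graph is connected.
No, it has 4 components: {1, 3, 6, 7, 8, 9, 10}, {2, 11}, {4}, {5}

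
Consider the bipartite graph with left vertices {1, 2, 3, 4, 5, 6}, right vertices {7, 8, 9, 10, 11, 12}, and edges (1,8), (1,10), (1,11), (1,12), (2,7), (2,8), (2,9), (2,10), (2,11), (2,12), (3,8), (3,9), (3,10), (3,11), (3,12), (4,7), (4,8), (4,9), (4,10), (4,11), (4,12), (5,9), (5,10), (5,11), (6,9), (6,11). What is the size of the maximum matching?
6 (matching: (1,12), (2,11), (3,8), (4,7), (5,10), (6,9); upper bound min(|L|,|R|) = min(6,6) = 6)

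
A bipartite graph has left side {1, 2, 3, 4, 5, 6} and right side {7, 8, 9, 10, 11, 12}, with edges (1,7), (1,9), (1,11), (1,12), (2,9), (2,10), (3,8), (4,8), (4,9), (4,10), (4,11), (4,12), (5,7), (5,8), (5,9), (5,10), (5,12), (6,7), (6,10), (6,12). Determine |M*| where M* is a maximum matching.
6 (matching: (1,12), (2,10), (3,8), (4,11), (5,9), (6,7); upper bound min(|L|,|R|) = min(6,6) = 6)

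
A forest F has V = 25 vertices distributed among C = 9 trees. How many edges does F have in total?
16 (Each of the 9 component trees on V_i vertices has V_i - 1 edges; summing gives V - C = 25 - 9 = 16)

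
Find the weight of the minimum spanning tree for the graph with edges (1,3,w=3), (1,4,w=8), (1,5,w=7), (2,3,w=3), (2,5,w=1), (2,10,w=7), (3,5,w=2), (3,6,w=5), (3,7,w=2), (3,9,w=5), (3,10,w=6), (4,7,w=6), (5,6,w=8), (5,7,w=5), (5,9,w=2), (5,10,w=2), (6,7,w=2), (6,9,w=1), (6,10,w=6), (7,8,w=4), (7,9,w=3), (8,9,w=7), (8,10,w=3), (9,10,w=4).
22 (MST edges: (1,3,w=3), (2,5,w=1), (3,5,w=2), (3,7,w=2), (4,7,w=6), (5,9,w=2), (5,10,w=2), (6,9,w=1), (8,10,w=3); sum of weights 3 + 1 + 2 + 2 + 6 + 2 + 2 + 1 + 3 = 22)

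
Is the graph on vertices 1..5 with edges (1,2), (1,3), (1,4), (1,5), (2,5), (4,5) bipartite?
No (odd cycle of length 3: 2 -> 1 -> 5 -> 2)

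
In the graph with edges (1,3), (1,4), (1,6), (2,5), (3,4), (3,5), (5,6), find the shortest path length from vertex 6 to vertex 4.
2 (path: 6 -> 1 -> 4, 2 edges)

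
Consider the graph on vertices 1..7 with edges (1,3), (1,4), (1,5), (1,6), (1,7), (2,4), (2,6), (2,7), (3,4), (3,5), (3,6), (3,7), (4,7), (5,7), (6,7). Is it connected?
Yes (BFS from 1 visits [1, 3, 4, 5, 6, 7, 2] — all 7 vertices reached)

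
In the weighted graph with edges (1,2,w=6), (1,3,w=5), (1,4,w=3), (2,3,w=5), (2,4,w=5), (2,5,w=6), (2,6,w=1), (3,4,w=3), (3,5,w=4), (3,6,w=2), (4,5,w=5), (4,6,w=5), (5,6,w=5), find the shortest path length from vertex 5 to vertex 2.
6 (path: 5 -> 2; weights 6 = 6)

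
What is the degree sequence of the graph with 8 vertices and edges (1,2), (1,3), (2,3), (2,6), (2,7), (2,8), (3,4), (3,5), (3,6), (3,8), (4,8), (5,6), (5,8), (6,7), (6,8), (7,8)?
[6, 6, 5, 5, 3, 3, 2, 2] (degrees: deg(1)=2, deg(2)=5, deg(3)=6, deg(4)=2, deg(5)=3, deg(6)=5, deg(7)=3, deg(8)=6)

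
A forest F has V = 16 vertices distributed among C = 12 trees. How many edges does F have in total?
4 (Each of the 12 component trees on V_i vertices has V_i - 1 edges; summing gives V - C = 16 - 12 = 4)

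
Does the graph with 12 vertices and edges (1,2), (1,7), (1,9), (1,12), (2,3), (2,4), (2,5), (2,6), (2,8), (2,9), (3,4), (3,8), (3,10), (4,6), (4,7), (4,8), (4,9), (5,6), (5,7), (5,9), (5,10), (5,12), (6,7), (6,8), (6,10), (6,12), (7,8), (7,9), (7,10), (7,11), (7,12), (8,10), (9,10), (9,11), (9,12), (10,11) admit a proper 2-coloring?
No (odd cycle of length 3: 12 -> 1 -> 9 -> 12)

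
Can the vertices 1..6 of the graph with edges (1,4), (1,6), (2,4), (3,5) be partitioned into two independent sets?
Yes. Partition: {1, 2, 3}, {4, 5, 6}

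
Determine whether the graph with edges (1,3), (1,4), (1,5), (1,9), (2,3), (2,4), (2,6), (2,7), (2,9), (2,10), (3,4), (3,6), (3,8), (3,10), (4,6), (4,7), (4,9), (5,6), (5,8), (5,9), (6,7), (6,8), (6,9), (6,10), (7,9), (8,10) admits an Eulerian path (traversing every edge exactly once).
Yes — and in fact it has an Eulerian circuit (the graph is connected and all 10 vertices have even degree)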